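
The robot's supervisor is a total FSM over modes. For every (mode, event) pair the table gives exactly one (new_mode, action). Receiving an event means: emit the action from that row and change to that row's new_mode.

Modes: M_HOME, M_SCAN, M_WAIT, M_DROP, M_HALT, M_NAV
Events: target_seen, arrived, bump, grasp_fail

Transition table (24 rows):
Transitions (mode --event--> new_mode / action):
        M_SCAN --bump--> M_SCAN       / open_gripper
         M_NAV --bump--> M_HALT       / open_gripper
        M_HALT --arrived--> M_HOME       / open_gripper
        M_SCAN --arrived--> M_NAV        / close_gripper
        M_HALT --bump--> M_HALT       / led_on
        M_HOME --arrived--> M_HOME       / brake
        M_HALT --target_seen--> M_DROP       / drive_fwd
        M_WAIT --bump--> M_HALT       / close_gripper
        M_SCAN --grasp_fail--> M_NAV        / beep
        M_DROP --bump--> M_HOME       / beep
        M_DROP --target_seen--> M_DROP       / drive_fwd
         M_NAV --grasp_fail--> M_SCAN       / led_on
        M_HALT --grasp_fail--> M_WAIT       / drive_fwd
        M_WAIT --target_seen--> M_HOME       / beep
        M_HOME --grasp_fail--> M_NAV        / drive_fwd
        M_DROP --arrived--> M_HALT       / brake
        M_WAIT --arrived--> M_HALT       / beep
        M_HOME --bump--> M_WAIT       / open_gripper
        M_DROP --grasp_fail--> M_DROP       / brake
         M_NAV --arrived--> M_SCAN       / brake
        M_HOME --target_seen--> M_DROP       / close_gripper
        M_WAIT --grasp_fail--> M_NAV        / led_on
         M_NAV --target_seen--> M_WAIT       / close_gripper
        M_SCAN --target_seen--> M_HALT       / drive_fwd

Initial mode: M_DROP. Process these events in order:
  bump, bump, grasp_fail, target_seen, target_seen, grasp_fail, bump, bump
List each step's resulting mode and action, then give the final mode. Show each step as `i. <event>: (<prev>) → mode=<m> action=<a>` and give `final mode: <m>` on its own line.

1. bump: (M_DROP) → mode=M_HOME action=beep
2. bump: (M_HOME) → mode=M_WAIT action=open_gripper
3. grasp_fail: (M_WAIT) → mode=M_NAV action=led_on
4. target_seen: (M_NAV) → mode=M_WAIT action=close_gripper
5. target_seen: (M_WAIT) → mode=M_HOME action=beep
6. grasp_fail: (M_HOME) → mode=M_NAV action=drive_fwd
7. bump: (M_NAV) → mode=M_HALT action=open_gripper
8. bump: (M_HALT) → mode=M_HALT action=led_on

final mode: M_HALT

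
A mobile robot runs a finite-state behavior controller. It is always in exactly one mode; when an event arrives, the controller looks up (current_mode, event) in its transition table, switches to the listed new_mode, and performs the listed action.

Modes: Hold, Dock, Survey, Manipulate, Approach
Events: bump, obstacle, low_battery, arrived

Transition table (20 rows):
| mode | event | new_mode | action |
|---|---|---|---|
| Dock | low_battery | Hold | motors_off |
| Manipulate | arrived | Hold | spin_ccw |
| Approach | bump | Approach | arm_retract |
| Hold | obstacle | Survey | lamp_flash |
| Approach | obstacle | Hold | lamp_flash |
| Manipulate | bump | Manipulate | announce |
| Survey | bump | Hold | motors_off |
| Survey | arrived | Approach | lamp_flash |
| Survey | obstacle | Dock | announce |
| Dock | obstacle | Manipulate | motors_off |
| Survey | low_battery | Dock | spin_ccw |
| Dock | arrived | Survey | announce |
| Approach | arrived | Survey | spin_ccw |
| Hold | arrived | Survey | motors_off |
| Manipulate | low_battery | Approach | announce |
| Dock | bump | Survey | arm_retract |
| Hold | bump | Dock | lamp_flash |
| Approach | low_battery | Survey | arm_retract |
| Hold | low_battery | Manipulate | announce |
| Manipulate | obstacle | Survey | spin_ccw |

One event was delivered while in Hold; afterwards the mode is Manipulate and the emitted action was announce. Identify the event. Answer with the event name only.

try bump: (Hold, bump) → (Dock, lamp_flash)
try obstacle: (Hold, obstacle) → (Survey, lamp_flash)
try low_battery: (Hold, low_battery) → (Manipulate, announce)  ← matches
try arrived: (Hold, arrived) → (Survey, motors_off)

low_battery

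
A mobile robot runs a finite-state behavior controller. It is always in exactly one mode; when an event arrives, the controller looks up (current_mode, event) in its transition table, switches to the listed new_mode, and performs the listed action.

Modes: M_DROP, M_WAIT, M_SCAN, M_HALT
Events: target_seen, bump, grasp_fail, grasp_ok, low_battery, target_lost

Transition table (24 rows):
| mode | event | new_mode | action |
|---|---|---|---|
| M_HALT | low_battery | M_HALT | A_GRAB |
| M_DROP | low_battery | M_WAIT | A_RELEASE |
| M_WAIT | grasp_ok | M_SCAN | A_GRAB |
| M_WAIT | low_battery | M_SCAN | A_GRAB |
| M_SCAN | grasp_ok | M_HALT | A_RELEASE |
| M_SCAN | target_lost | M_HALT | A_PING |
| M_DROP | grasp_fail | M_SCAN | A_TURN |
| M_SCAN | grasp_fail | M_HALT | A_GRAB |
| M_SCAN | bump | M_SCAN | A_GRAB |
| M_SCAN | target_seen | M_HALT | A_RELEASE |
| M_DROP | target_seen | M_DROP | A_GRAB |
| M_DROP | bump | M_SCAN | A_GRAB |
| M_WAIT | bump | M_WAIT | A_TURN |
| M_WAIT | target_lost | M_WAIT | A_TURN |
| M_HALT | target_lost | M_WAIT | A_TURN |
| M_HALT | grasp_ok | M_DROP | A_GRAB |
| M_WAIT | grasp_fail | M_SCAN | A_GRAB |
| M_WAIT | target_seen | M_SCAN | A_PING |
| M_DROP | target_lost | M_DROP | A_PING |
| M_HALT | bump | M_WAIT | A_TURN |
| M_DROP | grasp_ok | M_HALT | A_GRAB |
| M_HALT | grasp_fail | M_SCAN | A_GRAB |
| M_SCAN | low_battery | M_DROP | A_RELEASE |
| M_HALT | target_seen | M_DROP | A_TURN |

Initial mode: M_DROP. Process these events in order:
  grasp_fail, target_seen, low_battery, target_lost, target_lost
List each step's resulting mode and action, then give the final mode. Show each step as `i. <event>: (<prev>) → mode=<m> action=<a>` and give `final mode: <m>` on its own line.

final mode: M_WAIT

1. grasp_fail: (M_DROP) → mode=M_SCAN action=A_TURN
2. target_seen: (M_SCAN) → mode=M_HALT action=A_RELEASE
3. low_battery: (M_HALT) → mode=M_HALT action=A_GRAB
4. target_lost: (M_HALT) → mode=M_WAIT action=A_TURN
5. target_lost: (M_WAIT) → mode=M_WAIT action=A_TURN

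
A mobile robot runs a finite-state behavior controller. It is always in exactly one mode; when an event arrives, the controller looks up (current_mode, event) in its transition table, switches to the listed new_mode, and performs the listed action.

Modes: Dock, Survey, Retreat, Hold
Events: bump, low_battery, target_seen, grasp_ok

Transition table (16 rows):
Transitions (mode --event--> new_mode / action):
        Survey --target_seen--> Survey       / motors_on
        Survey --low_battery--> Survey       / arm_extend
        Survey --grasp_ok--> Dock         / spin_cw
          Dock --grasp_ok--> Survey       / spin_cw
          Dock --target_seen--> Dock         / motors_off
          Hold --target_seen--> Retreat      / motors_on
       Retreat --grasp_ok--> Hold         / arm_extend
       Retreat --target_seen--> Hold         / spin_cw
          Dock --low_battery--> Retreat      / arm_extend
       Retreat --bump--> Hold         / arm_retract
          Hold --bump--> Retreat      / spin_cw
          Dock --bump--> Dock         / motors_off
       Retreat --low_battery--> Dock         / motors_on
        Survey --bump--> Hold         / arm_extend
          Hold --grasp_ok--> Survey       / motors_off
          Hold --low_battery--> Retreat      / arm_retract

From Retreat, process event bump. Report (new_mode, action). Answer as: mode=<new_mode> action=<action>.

mode=Hold action=arm_retract

current mode = Retreat; filter table to that mode:
  (Retreat, grasp_ok) → (Hold, arm_extend)
  (Retreat, target_seen) → (Hold, spin_cw)
  (Retreat, bump) → (Hold, arm_retract)  ← event matches
  (Retreat, low_battery) → (Dock, motors_on)
event = bump selects (Hold, arm_retract)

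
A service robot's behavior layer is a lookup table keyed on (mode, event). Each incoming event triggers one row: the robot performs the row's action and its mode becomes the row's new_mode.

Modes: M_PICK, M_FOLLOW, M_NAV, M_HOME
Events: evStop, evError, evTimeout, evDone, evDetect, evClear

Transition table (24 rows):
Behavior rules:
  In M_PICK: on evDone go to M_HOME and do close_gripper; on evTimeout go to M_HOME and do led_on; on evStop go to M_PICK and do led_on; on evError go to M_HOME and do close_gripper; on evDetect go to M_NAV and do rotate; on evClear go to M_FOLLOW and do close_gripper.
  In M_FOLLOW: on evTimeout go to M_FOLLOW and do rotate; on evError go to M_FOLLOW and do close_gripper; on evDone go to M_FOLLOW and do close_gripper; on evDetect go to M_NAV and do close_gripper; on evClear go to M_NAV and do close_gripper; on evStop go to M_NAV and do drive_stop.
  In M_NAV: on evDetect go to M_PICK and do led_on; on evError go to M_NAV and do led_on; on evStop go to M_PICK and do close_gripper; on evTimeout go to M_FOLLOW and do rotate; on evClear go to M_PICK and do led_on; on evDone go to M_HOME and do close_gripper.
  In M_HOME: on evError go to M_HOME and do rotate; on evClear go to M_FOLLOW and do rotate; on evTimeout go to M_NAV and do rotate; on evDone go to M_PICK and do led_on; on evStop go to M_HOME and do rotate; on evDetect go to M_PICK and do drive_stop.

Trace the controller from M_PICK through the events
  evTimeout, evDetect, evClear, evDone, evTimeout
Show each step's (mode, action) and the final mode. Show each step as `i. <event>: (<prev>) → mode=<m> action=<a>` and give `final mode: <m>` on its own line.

1. evTimeout: (M_PICK) → mode=M_HOME action=led_on
2. evDetect: (M_HOME) → mode=M_PICK action=drive_stop
3. evClear: (M_PICK) → mode=M_FOLLOW action=close_gripper
4. evDone: (M_FOLLOW) → mode=M_FOLLOW action=close_gripper
5. evTimeout: (M_FOLLOW) → mode=M_FOLLOW action=rotate

final mode: M_FOLLOW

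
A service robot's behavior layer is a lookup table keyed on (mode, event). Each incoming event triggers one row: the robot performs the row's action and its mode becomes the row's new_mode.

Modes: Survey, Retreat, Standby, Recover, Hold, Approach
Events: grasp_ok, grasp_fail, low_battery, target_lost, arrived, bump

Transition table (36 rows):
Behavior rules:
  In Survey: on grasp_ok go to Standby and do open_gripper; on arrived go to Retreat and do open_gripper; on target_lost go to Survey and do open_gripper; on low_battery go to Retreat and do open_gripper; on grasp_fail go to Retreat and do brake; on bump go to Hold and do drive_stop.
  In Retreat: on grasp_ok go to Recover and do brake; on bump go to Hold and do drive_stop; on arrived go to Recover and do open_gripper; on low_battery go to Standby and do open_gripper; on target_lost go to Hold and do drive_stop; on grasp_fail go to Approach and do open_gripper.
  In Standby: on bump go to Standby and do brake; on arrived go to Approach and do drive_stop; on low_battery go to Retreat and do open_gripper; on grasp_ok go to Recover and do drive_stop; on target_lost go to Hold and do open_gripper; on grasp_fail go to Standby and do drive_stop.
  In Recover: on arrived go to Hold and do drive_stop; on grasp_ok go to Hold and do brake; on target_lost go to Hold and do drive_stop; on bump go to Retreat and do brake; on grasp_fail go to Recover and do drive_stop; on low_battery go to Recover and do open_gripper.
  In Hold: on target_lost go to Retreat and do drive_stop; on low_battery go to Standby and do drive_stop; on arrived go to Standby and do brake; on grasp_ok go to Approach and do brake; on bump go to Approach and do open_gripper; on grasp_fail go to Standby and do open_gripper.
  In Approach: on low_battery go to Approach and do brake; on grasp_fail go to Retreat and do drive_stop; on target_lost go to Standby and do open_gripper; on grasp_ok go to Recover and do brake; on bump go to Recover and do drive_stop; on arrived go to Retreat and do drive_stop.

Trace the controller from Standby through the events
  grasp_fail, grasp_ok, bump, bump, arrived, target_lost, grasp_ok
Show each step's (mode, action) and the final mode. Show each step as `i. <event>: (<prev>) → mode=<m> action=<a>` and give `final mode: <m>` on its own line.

final mode: Approach

1. grasp_fail: (Standby) → mode=Standby action=drive_stop
2. grasp_ok: (Standby) → mode=Recover action=drive_stop
3. bump: (Recover) → mode=Retreat action=brake
4. bump: (Retreat) → mode=Hold action=drive_stop
5. arrived: (Hold) → mode=Standby action=brake
6. target_lost: (Standby) → mode=Hold action=open_gripper
7. grasp_ok: (Hold) → mode=Approach action=brake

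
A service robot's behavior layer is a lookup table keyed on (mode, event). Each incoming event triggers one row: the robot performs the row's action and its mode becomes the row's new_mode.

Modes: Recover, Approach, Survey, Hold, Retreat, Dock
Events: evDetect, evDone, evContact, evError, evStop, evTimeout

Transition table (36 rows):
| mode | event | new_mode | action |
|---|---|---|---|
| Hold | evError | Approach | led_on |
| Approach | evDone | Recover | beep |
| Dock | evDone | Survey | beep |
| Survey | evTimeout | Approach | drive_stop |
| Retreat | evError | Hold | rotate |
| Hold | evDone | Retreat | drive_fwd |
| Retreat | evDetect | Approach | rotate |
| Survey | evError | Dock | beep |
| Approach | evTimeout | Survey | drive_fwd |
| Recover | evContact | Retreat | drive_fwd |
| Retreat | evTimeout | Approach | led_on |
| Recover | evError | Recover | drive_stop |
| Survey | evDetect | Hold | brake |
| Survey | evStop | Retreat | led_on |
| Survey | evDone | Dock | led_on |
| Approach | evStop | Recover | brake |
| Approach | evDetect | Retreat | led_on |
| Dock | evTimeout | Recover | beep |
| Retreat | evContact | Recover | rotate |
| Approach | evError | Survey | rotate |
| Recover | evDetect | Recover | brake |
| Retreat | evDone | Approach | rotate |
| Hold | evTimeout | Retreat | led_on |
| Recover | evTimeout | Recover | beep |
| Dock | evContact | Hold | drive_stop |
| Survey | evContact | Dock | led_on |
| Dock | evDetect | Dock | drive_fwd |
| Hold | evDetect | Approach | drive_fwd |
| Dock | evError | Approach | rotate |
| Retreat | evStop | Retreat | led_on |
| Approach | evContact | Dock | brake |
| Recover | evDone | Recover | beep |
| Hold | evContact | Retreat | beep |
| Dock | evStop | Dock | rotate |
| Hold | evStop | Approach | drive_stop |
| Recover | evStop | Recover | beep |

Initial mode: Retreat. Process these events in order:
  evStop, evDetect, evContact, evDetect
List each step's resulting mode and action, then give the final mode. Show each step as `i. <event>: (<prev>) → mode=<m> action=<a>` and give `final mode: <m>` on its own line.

final mode: Dock

1. evStop: (Retreat) → mode=Retreat action=led_on
2. evDetect: (Retreat) → mode=Approach action=rotate
3. evContact: (Approach) → mode=Dock action=brake
4. evDetect: (Dock) → mode=Dock action=drive_fwd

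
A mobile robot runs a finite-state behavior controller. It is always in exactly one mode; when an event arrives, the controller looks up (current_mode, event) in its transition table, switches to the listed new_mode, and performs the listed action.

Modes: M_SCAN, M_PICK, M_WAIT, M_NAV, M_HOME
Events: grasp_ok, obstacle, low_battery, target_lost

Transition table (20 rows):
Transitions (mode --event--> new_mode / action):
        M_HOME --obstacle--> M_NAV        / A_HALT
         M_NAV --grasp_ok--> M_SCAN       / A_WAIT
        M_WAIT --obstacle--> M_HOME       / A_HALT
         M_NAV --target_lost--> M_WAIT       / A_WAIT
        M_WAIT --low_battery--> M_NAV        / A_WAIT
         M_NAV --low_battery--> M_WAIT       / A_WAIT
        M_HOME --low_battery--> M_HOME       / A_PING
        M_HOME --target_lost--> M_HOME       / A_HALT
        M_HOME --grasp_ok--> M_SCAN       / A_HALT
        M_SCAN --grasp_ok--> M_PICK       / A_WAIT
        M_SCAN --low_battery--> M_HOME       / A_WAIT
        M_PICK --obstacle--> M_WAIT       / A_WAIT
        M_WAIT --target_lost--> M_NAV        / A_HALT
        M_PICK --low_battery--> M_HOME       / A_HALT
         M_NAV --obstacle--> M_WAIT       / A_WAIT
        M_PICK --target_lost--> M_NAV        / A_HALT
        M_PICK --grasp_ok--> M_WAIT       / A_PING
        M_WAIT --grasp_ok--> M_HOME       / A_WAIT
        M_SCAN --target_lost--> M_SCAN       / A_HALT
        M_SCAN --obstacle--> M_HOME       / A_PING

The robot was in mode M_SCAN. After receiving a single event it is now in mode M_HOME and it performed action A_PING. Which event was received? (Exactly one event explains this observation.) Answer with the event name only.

obstacle

try grasp_ok: (M_SCAN, grasp_ok) → (M_PICK, A_WAIT)
try obstacle: (M_SCAN, obstacle) → (M_HOME, A_PING)  ← matches
try low_battery: (M_SCAN, low_battery) → (M_HOME, A_WAIT)
try target_lost: (M_SCAN, target_lost) → (M_SCAN, A_HALT)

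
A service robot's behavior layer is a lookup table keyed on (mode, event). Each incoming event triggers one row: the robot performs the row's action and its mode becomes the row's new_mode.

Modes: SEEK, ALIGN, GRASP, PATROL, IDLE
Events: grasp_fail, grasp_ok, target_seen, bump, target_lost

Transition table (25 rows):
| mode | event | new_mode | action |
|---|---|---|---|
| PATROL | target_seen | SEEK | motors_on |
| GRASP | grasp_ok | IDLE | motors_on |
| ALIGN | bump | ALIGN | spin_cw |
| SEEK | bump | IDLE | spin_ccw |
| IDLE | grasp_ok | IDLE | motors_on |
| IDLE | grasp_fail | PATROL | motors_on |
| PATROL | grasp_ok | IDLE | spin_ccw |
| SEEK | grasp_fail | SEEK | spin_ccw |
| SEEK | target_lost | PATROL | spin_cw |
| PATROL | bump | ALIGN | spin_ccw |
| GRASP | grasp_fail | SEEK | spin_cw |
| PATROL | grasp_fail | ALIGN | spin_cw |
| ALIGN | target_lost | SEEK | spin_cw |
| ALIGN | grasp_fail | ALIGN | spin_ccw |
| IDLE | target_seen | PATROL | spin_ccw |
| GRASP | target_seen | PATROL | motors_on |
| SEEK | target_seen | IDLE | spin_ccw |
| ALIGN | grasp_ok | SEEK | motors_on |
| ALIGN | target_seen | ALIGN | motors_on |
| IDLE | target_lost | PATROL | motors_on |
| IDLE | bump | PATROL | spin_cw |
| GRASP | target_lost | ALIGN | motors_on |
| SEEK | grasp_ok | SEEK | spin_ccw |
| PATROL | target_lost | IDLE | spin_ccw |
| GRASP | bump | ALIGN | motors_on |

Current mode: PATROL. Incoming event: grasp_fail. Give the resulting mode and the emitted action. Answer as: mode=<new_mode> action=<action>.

current mode = PATROL; filter table to that mode:
  (PATROL, target_seen) → (SEEK, motors_on)
  (PATROL, grasp_ok) → (IDLE, spin_ccw)
  (PATROL, bump) → (ALIGN, spin_ccw)
  (PATROL, grasp_fail) → (ALIGN, spin_cw)  ← event matches
  (PATROL, target_lost) → (IDLE, spin_ccw)
event = grasp_fail selects (ALIGN, spin_cw)

mode=ALIGN action=spin_cw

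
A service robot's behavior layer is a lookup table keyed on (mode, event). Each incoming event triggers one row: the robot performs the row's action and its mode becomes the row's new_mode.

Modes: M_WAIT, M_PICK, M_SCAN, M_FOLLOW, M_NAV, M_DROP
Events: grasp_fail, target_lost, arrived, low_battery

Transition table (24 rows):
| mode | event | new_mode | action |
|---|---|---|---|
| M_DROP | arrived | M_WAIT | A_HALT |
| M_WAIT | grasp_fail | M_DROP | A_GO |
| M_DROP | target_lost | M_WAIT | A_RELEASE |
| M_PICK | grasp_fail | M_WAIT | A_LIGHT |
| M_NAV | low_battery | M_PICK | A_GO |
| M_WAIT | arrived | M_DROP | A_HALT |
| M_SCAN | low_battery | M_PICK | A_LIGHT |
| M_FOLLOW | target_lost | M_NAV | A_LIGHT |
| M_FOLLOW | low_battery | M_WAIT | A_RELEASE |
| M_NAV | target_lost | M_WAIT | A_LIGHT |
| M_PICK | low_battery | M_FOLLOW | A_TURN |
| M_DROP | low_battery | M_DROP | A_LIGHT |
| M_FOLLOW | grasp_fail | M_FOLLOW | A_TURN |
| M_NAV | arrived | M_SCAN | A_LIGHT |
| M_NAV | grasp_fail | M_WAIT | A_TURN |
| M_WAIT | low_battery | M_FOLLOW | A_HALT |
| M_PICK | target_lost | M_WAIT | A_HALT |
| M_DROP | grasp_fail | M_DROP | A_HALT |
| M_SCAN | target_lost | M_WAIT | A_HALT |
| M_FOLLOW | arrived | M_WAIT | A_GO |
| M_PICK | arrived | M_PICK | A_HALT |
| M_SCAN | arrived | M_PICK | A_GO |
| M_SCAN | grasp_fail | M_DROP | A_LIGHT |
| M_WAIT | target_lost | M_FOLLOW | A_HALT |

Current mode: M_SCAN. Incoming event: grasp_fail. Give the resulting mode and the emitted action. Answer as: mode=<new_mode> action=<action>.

current mode = M_SCAN; filter table to that mode:
  (M_SCAN, low_battery) → (M_PICK, A_LIGHT)
  (M_SCAN, target_lost) → (M_WAIT, A_HALT)
  (M_SCAN, arrived) → (M_PICK, A_GO)
  (M_SCAN, grasp_fail) → (M_DROP, A_LIGHT)  ← event matches
event = grasp_fail selects (M_DROP, A_LIGHT)

mode=M_DROP action=A_LIGHT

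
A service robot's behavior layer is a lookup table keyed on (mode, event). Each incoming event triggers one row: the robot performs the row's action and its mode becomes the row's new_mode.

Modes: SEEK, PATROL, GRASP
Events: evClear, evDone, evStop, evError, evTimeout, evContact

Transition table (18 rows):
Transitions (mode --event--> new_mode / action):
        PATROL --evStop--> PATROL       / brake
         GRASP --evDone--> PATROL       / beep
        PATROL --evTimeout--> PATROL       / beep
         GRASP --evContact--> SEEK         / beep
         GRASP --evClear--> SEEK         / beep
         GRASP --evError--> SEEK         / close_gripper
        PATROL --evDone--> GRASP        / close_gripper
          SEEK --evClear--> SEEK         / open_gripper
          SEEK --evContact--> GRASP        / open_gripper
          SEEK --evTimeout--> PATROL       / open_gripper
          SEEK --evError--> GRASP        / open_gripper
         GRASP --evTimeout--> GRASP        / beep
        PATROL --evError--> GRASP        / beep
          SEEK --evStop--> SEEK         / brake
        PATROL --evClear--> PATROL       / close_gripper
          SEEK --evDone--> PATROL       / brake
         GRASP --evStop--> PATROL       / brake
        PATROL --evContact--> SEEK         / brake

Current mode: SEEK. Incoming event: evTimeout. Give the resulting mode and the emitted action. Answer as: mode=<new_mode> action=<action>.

mode=PATROL action=open_gripper

current mode = SEEK; filter table to that mode:
  (SEEK, evClear) → (SEEK, open_gripper)
  (SEEK, evContact) → (GRASP, open_gripper)
  (SEEK, evTimeout) → (PATROL, open_gripper)  ← event matches
  (SEEK, evError) → (GRASP, open_gripper)
  (SEEK, evStop) → (SEEK, brake)
  (SEEK, evDone) → (PATROL, brake)
event = evTimeout selects (PATROL, open_gripper)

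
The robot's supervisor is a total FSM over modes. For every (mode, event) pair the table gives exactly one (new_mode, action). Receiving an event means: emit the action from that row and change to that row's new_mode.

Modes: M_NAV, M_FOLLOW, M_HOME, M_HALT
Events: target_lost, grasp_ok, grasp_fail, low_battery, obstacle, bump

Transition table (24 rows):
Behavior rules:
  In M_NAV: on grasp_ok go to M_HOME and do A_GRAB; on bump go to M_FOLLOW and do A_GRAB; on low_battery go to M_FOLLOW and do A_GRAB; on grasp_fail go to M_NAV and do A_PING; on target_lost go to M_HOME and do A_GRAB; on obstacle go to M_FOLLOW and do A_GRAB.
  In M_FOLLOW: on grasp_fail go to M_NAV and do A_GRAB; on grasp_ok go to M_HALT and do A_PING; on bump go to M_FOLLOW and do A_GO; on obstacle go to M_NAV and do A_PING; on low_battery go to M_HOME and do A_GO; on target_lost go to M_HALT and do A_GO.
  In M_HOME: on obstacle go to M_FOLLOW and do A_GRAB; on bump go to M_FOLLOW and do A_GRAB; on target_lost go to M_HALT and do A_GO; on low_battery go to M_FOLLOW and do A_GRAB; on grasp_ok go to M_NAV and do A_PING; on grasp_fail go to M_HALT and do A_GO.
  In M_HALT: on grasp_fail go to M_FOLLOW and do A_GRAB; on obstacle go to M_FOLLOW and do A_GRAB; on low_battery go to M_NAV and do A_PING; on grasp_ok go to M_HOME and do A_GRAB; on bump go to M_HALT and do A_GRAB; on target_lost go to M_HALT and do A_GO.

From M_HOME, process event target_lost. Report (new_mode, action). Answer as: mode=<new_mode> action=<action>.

mode=M_HALT action=A_GO

current mode = M_HOME; filter table to that mode:
  (M_HOME, obstacle) → (M_FOLLOW, A_GRAB)
  (M_HOME, bump) → (M_FOLLOW, A_GRAB)
  (M_HOME, target_lost) → (M_HALT, A_GO)  ← event matches
  (M_HOME, low_battery) → (M_FOLLOW, A_GRAB)
  (M_HOME, grasp_ok) → (M_NAV, A_PING)
  (M_HOME, grasp_fail) → (M_HALT, A_GO)
event = target_lost selects (M_HALT, A_GO)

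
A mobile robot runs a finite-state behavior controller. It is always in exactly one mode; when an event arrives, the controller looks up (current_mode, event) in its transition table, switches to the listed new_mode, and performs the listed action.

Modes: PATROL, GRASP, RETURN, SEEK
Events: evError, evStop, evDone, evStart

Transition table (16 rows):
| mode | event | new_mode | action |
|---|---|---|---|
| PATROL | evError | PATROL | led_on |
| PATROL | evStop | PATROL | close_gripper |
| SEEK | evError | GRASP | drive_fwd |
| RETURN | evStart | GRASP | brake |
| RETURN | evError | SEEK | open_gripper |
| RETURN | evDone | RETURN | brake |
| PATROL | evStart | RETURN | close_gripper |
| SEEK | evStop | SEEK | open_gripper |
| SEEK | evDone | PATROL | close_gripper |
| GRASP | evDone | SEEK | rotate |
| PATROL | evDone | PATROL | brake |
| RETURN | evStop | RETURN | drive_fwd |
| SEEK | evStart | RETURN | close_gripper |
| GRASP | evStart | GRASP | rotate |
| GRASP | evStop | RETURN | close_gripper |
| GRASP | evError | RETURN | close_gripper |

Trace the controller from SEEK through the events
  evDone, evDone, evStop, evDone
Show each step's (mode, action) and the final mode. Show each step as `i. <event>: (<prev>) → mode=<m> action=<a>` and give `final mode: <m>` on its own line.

final mode: PATROL

1. evDone: (SEEK) → mode=PATROL action=close_gripper
2. evDone: (PATROL) → mode=PATROL action=brake
3. evStop: (PATROL) → mode=PATROL action=close_gripper
4. evDone: (PATROL) → mode=PATROL action=brake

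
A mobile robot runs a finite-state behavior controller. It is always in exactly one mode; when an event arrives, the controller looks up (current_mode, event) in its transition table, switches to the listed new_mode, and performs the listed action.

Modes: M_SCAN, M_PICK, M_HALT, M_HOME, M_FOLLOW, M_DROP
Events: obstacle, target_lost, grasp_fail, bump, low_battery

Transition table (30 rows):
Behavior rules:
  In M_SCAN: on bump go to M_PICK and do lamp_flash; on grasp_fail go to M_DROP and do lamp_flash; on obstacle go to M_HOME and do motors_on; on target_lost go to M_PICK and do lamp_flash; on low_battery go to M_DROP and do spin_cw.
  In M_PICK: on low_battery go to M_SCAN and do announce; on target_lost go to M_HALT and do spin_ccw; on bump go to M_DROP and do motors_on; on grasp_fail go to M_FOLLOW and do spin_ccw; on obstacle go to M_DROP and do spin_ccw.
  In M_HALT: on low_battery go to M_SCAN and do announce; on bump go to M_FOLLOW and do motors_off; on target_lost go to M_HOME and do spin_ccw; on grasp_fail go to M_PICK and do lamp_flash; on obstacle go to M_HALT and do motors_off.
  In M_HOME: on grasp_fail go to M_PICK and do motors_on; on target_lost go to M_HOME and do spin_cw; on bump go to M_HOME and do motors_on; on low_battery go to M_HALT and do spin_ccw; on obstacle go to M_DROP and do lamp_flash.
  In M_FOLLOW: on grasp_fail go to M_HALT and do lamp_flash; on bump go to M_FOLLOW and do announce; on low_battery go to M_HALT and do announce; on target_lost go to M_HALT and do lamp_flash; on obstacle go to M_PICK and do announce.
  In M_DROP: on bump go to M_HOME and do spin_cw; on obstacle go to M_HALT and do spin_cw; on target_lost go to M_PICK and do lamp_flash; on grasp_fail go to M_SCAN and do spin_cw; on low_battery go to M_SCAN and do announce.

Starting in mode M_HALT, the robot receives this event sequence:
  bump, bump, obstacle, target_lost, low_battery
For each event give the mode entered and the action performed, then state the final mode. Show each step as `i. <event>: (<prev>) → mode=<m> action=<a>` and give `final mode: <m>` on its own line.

final mode: M_SCAN

1. bump: (M_HALT) → mode=M_FOLLOW action=motors_off
2. bump: (M_FOLLOW) → mode=M_FOLLOW action=announce
3. obstacle: (M_FOLLOW) → mode=M_PICK action=announce
4. target_lost: (M_PICK) → mode=M_HALT action=spin_ccw
5. low_battery: (M_HALT) → mode=M_SCAN action=announce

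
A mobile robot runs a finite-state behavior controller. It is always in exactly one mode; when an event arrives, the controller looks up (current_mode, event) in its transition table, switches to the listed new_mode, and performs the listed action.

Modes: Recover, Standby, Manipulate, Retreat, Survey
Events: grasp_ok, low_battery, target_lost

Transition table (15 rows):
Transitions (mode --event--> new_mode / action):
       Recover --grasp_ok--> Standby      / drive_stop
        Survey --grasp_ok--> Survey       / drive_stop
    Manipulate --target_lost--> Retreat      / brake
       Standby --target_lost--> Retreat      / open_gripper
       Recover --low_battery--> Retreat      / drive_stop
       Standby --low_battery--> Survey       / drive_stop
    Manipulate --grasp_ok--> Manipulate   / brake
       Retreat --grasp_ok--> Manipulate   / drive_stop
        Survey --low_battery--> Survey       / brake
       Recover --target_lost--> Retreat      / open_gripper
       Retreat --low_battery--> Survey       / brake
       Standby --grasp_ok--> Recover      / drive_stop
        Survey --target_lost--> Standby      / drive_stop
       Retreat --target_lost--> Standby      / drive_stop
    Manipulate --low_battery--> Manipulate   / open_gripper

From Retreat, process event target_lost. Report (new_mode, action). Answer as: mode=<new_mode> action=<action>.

mode=Standby action=drive_stop

current mode = Retreat; filter table to that mode:
  (Retreat, grasp_ok) → (Manipulate, drive_stop)
  (Retreat, low_battery) → (Survey, brake)
  (Retreat, target_lost) → (Standby, drive_stop)  ← event matches
event = target_lost selects (Standby, drive_stop)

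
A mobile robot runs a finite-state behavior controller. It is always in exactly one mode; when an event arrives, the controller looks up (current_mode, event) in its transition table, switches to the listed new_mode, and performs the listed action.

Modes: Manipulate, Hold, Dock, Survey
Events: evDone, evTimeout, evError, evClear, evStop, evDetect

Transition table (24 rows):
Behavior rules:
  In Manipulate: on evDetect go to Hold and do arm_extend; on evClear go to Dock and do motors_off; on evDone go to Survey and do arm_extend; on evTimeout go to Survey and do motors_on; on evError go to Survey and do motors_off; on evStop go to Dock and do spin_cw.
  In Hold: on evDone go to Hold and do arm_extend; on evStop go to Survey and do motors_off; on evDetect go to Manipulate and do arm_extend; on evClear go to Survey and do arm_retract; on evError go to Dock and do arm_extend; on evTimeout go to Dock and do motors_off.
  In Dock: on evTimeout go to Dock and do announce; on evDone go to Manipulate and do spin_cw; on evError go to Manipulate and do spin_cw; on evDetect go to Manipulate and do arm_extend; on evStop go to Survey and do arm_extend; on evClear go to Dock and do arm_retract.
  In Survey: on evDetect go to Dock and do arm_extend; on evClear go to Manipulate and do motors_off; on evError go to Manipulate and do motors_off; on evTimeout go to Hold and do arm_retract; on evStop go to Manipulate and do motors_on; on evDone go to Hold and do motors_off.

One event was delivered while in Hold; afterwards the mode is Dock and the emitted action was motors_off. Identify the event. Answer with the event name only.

try evDone: (Hold, evDone) → (Hold, arm_extend)
try evTimeout: (Hold, evTimeout) → (Dock, motors_off)  ← matches
try evError: (Hold, evError) → (Dock, arm_extend)
try evClear: (Hold, evClear) → (Survey, arm_retract)
try evStop: (Hold, evStop) → (Survey, motors_off)
try evDetect: (Hold, evDetect) → (Manipulate, arm_extend)

evTimeout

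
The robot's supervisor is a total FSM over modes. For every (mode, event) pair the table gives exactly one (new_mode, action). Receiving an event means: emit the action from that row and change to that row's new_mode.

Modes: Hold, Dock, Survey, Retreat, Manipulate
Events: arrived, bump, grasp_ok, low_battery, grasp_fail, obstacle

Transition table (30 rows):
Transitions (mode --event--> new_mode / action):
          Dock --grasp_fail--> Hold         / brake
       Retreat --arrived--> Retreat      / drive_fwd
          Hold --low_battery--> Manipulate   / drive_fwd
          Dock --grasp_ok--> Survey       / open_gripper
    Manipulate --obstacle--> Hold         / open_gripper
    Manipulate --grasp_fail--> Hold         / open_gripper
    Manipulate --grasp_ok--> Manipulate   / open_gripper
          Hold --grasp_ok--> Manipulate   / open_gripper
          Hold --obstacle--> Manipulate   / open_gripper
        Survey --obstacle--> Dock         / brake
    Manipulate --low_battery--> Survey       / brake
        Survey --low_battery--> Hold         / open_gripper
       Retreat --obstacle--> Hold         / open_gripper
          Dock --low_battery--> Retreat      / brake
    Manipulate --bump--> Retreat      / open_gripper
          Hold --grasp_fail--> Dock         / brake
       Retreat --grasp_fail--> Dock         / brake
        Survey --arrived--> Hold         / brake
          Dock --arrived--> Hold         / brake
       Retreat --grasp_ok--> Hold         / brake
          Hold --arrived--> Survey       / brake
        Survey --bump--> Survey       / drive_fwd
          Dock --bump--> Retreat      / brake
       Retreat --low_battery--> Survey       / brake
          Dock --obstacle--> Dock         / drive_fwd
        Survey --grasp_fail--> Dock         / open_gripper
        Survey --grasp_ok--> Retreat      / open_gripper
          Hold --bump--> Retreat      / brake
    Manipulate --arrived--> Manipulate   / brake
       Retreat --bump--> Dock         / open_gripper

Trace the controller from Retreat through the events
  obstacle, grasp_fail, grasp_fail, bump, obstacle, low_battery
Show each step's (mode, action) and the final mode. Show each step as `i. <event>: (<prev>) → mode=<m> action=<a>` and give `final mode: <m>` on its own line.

1. obstacle: (Retreat) → mode=Hold action=open_gripper
2. grasp_fail: (Hold) → mode=Dock action=brake
3. grasp_fail: (Dock) → mode=Hold action=brake
4. bump: (Hold) → mode=Retreat action=brake
5. obstacle: (Retreat) → mode=Hold action=open_gripper
6. low_battery: (Hold) → mode=Manipulate action=drive_fwd

final mode: Manipulate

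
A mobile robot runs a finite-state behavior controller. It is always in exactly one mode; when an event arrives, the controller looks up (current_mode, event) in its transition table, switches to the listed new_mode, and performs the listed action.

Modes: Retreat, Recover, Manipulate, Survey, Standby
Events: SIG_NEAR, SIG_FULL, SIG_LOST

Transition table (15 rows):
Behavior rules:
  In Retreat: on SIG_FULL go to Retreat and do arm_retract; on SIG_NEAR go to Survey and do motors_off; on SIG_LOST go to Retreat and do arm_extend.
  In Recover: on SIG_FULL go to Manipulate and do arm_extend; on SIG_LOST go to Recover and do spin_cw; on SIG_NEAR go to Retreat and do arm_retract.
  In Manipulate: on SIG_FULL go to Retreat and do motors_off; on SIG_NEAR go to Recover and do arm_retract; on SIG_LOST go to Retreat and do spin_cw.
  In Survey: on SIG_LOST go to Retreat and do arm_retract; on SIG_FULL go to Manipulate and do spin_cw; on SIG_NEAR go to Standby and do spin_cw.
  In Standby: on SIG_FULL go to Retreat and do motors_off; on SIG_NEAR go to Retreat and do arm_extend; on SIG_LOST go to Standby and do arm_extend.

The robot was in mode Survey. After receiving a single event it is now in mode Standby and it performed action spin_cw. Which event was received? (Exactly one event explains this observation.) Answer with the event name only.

try SIG_NEAR: (Survey, SIG_NEAR) → (Standby, spin_cw)  ← matches
try SIG_FULL: (Survey, SIG_FULL) → (Manipulate, spin_cw)
try SIG_LOST: (Survey, SIG_LOST) → (Retreat, arm_retract)

SIG_NEAR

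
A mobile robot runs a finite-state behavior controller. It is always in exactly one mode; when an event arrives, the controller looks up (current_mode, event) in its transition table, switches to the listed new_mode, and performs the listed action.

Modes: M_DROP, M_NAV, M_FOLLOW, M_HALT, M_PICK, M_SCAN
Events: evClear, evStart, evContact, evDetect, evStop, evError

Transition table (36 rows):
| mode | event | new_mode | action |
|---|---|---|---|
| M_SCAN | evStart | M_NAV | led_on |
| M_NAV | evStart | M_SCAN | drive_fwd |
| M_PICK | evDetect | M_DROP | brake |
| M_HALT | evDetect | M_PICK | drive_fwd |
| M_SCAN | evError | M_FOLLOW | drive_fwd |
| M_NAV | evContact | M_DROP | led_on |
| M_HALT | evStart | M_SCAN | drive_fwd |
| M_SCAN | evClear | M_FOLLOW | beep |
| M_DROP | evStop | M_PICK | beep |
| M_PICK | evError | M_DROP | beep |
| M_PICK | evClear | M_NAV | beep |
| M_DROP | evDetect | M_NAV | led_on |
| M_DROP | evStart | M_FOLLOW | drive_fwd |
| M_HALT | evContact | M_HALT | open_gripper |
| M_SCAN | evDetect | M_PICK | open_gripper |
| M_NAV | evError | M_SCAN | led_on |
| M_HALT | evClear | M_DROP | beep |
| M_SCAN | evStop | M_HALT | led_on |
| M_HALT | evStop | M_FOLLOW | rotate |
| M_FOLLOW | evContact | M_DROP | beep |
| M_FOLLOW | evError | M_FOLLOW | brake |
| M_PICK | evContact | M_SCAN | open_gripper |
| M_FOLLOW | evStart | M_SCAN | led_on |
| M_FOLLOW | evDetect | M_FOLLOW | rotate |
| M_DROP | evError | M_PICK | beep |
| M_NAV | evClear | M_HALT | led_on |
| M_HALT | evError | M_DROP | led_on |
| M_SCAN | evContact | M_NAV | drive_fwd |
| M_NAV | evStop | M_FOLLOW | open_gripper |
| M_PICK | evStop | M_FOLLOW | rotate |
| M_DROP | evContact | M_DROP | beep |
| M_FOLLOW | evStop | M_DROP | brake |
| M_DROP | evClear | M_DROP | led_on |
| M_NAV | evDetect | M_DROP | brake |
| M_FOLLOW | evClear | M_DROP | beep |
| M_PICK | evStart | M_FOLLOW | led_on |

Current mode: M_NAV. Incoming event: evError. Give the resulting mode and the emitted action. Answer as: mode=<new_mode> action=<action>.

current mode = M_NAV; filter table to that mode:
  (M_NAV, evStart) → (M_SCAN, drive_fwd)
  (M_NAV, evContact) → (M_DROP, led_on)
  (M_NAV, evError) → (M_SCAN, led_on)  ← event matches
  (M_NAV, evClear) → (M_HALT, led_on)
  (M_NAV, evStop) → (M_FOLLOW, open_gripper)
  (M_NAV, evDetect) → (M_DROP, brake)
event = evError selects (M_SCAN, led_on)

mode=M_SCAN action=led_on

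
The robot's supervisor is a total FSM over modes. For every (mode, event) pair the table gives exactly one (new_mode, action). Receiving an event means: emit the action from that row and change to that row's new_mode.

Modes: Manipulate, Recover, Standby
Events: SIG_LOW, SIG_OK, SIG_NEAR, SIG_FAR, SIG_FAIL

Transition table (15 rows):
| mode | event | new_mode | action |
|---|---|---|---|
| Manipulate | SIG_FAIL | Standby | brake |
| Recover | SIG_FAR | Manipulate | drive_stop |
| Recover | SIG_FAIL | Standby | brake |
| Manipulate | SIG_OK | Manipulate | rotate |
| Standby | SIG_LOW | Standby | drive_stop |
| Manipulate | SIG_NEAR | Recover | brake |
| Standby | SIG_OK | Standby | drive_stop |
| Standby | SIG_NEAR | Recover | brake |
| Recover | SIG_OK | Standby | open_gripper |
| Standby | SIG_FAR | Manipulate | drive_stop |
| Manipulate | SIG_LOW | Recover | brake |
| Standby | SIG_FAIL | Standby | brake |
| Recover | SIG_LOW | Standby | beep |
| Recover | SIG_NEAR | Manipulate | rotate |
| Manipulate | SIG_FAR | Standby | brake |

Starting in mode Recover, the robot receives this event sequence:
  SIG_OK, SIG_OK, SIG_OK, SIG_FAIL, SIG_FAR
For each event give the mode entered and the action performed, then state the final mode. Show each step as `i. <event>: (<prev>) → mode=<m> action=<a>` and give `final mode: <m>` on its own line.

1. SIG_OK: (Recover) → mode=Standby action=open_gripper
2. SIG_OK: (Standby) → mode=Standby action=drive_stop
3. SIG_OK: (Standby) → mode=Standby action=drive_stop
4. SIG_FAIL: (Standby) → mode=Standby action=brake
5. SIG_FAR: (Standby) → mode=Manipulate action=drive_stop

final mode: Manipulate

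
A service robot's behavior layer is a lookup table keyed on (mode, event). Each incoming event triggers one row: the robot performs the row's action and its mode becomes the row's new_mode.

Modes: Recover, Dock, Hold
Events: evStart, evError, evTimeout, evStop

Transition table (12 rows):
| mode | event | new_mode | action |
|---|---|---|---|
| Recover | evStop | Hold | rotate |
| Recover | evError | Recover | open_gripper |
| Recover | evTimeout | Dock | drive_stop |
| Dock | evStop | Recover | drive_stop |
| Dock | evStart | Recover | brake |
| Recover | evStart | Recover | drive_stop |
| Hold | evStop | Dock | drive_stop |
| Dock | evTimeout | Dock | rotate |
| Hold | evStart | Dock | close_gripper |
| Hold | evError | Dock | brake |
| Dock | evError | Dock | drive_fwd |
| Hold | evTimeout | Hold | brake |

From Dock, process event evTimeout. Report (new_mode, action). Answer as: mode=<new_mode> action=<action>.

current mode = Dock; filter table to that mode:
  (Dock, evStop) → (Recover, drive_stop)
  (Dock, evStart) → (Recover, brake)
  (Dock, evTimeout) → (Dock, rotate)  ← event matches
  (Dock, evError) → (Dock, drive_fwd)
event = evTimeout selects (Dock, rotate)

mode=Dock action=rotate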